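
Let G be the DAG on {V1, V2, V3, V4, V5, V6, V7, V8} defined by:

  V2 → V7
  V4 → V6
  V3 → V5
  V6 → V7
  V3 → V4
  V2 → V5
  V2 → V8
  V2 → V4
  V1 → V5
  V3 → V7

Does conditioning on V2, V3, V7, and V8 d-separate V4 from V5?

Yes

6 paths connect V4 and V5; each must be blocked for d-separation to hold:
  1. V4 ← V2 → V7 ← V3 → V5 — V2:fork[blocks]; V7:collider[open]; V3:fork[blocks] ⇒ blocked
  2. V4 ← V2 → V5 — V2:fork[blocks] ⇒ blocked
  3. V4 → V6 → V7 ← V2 → V5 — V6:chain[open]; V7:collider[open]; V2:fork[blocks] ⇒ blocked
  4. V4 → V6 → V7 ← V3 → V5 — V6:chain[open]; V7:collider[open]; V3:fork[blocks] ⇒ blocked
  5. V4 ← V3 → V7 ← V2 → V5 — V3:fork[blocks]; V7:collider[open]; V2:fork[blocks] ⇒ blocked
  6. V4 ← V3 → V5 — V3:fork[blocks] ⇒ blocked
Every path is blocked, so V4 and V5 are d-separated given {V2, V3, V7, V8}.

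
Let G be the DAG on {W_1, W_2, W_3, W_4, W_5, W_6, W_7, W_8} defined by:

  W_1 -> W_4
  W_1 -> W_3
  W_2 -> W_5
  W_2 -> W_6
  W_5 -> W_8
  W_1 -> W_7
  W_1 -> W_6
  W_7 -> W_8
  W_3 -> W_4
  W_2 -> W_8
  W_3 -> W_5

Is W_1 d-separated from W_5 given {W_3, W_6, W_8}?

No

There are 6 undirected paths between W_1 and W_5; checking each against the conditioning set {W_3, W_6, W_8}:
Path 1: W_1 → W_6 ← W_2 → W_8 ← W_5
  W_6 is a collider and W_6 is conditioned on, which opens it; W_2 is a fork and W_2 is not conditioned on; W_8 is a collider and W_8 is conditioned on, which opens it — no node blocks this path, so it is active.
Path 2: W_1 → W_6 ← W_2 → W_5
  W_6 is a collider and W_6 is conditioned on, which opens it; W_2 is a fork and W_2 is not conditioned on — no node blocks this path, so it is active.
Path 3: W_1 → W_7 → W_8 ← W_2 → W_5
  W_7 is a chain and W_7 is not conditioned on; W_8 is a collider and W_8 is conditioned on, which opens it; W_2 is a fork and W_2 is not conditioned on — no node blocks this path, so it is active.
Path 4: W_1 → W_7 → W_8 ← W_5
  W_7 is a chain and W_7 is not conditioned on; W_8 is a collider and W_8 is conditioned on, which opens it — no node blocks this path, so it is active.
Path 5: W_1 → W_4 ← W_3 → W_5
  W_4 is a collider here and neither W_4 nor any of its descendants is conditioned on, so the collider stays closed — the path is blocked at W_4.
Path 6: W_1 → W_3 → W_5
  W_3 is a chain here and W_3 is conditioned on, so the path is blocked at W_3.
Since the path W_1 → W_6 ← W_2 → W_8 ← W_5 is active, W_1 and W_5 are not d-separated given {W_3, W_6, W_8}.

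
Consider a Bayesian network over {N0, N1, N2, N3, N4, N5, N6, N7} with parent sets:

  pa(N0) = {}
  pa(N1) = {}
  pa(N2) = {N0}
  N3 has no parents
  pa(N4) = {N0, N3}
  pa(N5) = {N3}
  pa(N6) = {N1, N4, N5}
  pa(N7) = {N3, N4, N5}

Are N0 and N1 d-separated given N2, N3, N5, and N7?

5 paths connect N0 and N1; each must be blocked for d-separation to hold:
Path 1: N0 → N4 ← N3 → N5 → N6 ← N1
  N3 is a fork here and N3 is conditioned on, so the path is blocked at N3.
Path 2: N0 → N4 ← N3 → N7 ← N5 → N6 ← N1
  N3 is a fork here and N3 is conditioned on, so the path is blocked at N3.
Path 3: N0 → N4 → N6 ← N1
  N6 is a collider here and neither N6 nor any of its descendants is conditioned on, so the collider stays closed — the path is blocked at N6.
Path 4: N0 → N4 → N7 ← N3 → N5 → N6 ← N1
  N3 is a fork here and N3 is conditioned on, so the path is blocked at N3.
Path 5: N0 → N4 → N7 ← N5 → N6 ← N1
  N5 is a fork here and N5 is conditioned on, so the path is blocked at N5.
Every path is blocked, so N0 and N1 are d-separated given {N2, N3, N5, N7}.

Yes — N0 and N1 are d-separated given {N2, N3, N5, N7}.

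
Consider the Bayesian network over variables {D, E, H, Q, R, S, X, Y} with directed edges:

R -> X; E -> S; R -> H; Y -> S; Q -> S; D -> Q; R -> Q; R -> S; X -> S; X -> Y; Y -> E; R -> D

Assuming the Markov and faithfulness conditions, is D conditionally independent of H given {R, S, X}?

We examine all 6 paths between D and H:
Path 1: D ← R → H
  R is a fork here and R is conditioned on, so the path is blocked at R.
Path 2: D → Q ← R → H
  R is a fork here and R is conditioned on, so the path is blocked at R.
Path 3: D → Q → S ← R → H
  R is a fork here and R is conditioned on, so the path is blocked at R.
Path 4: D → Q → S ← X ← R → H
  X is a chain here and X is conditioned on, so the path is blocked at X.
Path 5: D → Q → S ← Y ← X ← R → H
  X is a chain here and X is conditioned on, so the path is blocked at X.
Path 6: D → Q → S ← E ← Y ← X ← R → H
  X is a chain here and X is conditioned on, so the path is blocked at X.
Since every path is blocked, d-separation holds.

Yes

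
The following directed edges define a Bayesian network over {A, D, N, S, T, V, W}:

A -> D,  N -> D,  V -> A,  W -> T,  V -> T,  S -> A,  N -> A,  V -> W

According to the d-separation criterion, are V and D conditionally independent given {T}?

No

We examine all 2 paths between V and D:
Path 1: V → A ← N → D
  A is a collider here and neither A nor any of its descendants is conditioned on, so the collider stays closed — the path is blocked at A.
Path 2: V → A → D
  A is a chain and A is not conditioned on — no node blocks this path, so it is active.
Because an active path exists, V and D are not d-separated.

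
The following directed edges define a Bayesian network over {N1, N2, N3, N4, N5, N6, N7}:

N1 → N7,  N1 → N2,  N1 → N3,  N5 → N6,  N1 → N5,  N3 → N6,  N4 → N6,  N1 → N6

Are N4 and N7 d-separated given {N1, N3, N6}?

Yes

There are 3 undirected paths between N4 and N7; checking each against the conditioning set {N1, N3, N6}:
  1. N4 → N6 ← N5 ← N1 → N7 — N6:collider[open]; N5:chain[open]; N1:fork[blocks] ⇒ blocked
  2. N4 → N6 ← N1 → N7 — N6:collider[open]; N1:fork[blocks] ⇒ blocked
  3. N4 → N6 ← N3 ← N1 → N7 — N6:collider[open]; N3:chain[blocks]; N1:fork[blocks] ⇒ blocked
Since every path is blocked, d-separation holds.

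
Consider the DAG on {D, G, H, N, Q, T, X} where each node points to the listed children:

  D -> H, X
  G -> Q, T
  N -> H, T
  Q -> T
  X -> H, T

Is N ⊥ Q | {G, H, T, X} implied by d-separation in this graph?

No

6 paths connect N and Q; each must be blocked for d-separation to hold:
  1. N → H ← D → X → T ← G → Q — H:collider[open]; D:fork[open]; X:chain[blocks]; T:collider[open]; G:fork[blocks] ⇒ blocked
  2. N → H ← D → X → T ← Q — H:collider[open]; D:fork[open]; X:chain[blocks]; T:collider[open] ⇒ blocked
  3. N → H ← X → T ← G → Q — H:collider[open]; X:fork[blocks]; T:collider[open]; G:fork[blocks] ⇒ blocked
  4. N → H ← X → T ← Q — H:collider[open]; X:fork[blocks]; T:collider[open] ⇒ blocked
  5. N → T ← G → Q — T:collider[open]; G:fork[blocks] ⇒ blocked
  6. N → T ← Q — T:collider[open] ⇒ active
Since the path N → T ← Q is active, N and Q are not d-separated given {G, H, T, X}.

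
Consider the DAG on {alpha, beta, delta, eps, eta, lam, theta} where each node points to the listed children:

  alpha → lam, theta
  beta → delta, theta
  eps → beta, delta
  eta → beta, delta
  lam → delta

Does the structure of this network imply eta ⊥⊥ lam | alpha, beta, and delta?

No

We examine all 6 paths between eta and lam:
Path 1: eta → delta ← eps → beta → theta ← alpha → lam
  beta is a chain here and beta is conditioned on, so the path is blocked at beta.
Path 2: eta → delta ← beta → theta ← alpha → lam
  beta is a fork here and beta is conditioned on, so the path is blocked at beta.
Path 3: eta → delta ← lam
  delta is a collider and delta is conditioned on, which opens it — no node blocks this path, so it is active.
Path 4: eta → beta ← eps → delta ← lam
  beta is a collider and beta is conditioned on, which opens it; eps is a fork and eps is not conditioned on; delta is a collider and delta is conditioned on, which opens it — no node blocks this path, so it is active.
Path 5: eta → beta → delta ← lam
  beta is a chain here and beta is conditioned on, so the path is blocked at beta.
Path 6: eta → beta → theta ← alpha → lam
  beta is a chain here and beta is conditioned on, so the path is blocked at beta.
At least one path is unblocked, so d-separation fails.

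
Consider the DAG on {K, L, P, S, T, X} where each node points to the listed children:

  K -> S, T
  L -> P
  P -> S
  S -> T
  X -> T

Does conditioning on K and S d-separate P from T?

There are 2 undirected paths between P and T; checking each against the conditioning set {K, S}:
Path 1: P → S → T
  S is a chain here and S is conditioned on, so the path is blocked at S.
Path 2: P → S ← K → T
  K is a fork here and K is conditioned on, so the path is blocked at K.
All paths are blocked; P ⊥ T | {K, S} holds.

Yes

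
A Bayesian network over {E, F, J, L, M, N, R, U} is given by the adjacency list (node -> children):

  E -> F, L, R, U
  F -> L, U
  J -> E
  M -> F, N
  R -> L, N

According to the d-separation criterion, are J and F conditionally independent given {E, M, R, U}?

Enumerating the 6 paths from J to F and testing each for blocking by {E, M, R, U}:
Path 1: J → E → R → N ← M → F
  E is a chain here and E is conditioned on, so the path is blocked at E.
Path 2: J → E → R → L ← F
  E is a chain here and E is conditioned on, so the path is blocked at E.
Path 3: J → E → U ← F
  E is a chain here and E is conditioned on, so the path is blocked at E.
Path 4: J → E → L ← R → N ← M → F
  E is a chain here and E is conditioned on, so the path is blocked at E.
Path 5: J → E → L ← F
  E is a chain here and E is conditioned on, so the path is blocked at E.
Path 6: J → E → F
  E is a chain here and E is conditioned on, so the path is blocked at E.
Since every path is blocked, d-separation holds.

Yes — J and F are d-separated given {E, M, R, U}.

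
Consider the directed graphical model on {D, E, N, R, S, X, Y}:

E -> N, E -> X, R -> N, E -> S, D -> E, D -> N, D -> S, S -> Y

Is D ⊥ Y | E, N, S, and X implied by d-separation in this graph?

Enumerating the 3 paths from D to Y and testing each for blocking by {E, N, S, X}:
  1. D → E → S → Y — E:chain[blocks]; S:chain[blocks] ⇒ blocked
  2. D → N ← E → S → Y — N:collider[open]; E:fork[blocks]; S:chain[blocks] ⇒ blocked
  3. D → S → Y — S:chain[blocks] ⇒ blocked
Every path is blocked, so D and Y are d-separated given {E, N, S, X}.

Yes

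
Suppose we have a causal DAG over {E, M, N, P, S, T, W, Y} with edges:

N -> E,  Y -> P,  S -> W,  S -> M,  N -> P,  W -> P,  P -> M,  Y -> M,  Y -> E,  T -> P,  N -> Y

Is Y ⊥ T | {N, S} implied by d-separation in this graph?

Yes

5 paths connect Y and T; each must be blocked for d-separation to hold:
Path 1: Y → M ← S → W → P ← T
  M is a collider here and neither M nor any of its descendants is conditioned on, so the collider stays closed — the path is blocked at M.
Path 2: Y → M ← P ← T
  M is a collider here and neither M nor any of its descendants is conditioned on, so the collider stays closed — the path is blocked at M.
Path 3: Y ← N → P ← T
  N is a fork here and N is conditioned on, so the path is blocked at N.
Path 4: Y → E ← N → P ← T
  E is a collider here and neither E nor any of its descendants is conditioned on, so the collider stays closed — the path is blocked at E.
Path 5: Y → P ← T
  P is a collider here and neither P nor any of its descendants is conditioned on, so the collider stays closed — the path is blocked at P.
Since every path is blocked, d-separation holds.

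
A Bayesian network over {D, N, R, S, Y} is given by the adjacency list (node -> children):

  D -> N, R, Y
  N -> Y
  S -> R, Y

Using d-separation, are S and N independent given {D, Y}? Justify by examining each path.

We examine all 4 paths between S and N:
Path 1: S → Y ← D → N
  D is a fork here and D is conditioned on, so the path is blocked at D.
Path 2: S → Y ← N
  Y is a collider and Y is conditioned on, which opens it — no node blocks this path, so it is active.
Path 3: S → R ← D → Y ← N
  R is a collider here and neither R nor any of its descendants is conditioned on, so the collider stays closed — the path is blocked at R.
Path 4: S → R ← D → N
  R is a collider here and neither R nor any of its descendants is conditioned on, so the collider stays closed — the path is blocked at R.
Since the path S → Y ← N is active, S and N are not d-separated given {D, Y}.

No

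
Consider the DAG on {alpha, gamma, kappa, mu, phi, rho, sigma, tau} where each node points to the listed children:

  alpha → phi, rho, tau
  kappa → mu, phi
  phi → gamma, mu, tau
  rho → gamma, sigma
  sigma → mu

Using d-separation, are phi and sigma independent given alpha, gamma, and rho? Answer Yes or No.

We examine all 5 paths between phi and sigma:
  1. phi ← alpha → rho → sigma — alpha:fork[blocks]; rho:chain[blocks] ⇒ blocked
  2. phi ← kappa → mu ← sigma — kappa:fork[open]; mu:collider[blocks] ⇒ blocked
  3. phi → tau ← alpha → rho → sigma — tau:collider[blocks]; alpha:fork[blocks]; rho:chain[blocks] ⇒ blocked
  4. phi → gamma ← rho → sigma — gamma:collider[open]; rho:fork[blocks] ⇒ blocked
  5. phi → mu ← sigma — mu:collider[blocks] ⇒ blocked
Since every path is blocked, d-separation holds.

Yes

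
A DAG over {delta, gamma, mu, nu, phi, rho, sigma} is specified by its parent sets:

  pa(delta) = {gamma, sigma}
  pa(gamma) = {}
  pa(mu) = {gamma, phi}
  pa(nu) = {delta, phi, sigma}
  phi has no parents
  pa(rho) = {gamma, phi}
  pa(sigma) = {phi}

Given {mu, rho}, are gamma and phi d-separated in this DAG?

No — gamma and phi are not d-separated given {mu, rho}.

There are 6 undirected paths between gamma and phi; checking each against the conditioning set {mu, rho}:
Path 1: gamma → mu ← phi
  mu is a collider and mu is conditioned on, which opens it — no node blocks this path, so it is active.
Path 2: gamma → delta ← sigma → nu ← phi
  delta is a collider here and neither delta nor any of its descendants is conditioned on, so the collider stays closed — the path is blocked at delta.
Path 3: gamma → delta ← sigma ← phi
  delta is a collider here and neither delta nor any of its descendants is conditioned on, so the collider stays closed — the path is blocked at delta.
Path 4: gamma → delta → nu ← sigma ← phi
  nu is a collider here and neither nu nor any of its descendants is conditioned on, so the collider stays closed — the path is blocked at nu.
Path 5: gamma → delta → nu ← phi
  nu is a collider here and neither nu nor any of its descendants is conditioned on, so the collider stays closed — the path is blocked at nu.
Path 6: gamma → rho ← phi
  rho is a collider and rho is conditioned on, which opens it — no node blocks this path, so it is active.
Because an active path exists, gamma and phi are not d-separated.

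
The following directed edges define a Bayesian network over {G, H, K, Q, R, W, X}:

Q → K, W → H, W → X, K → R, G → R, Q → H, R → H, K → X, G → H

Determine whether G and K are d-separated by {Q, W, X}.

6 paths connect G and K; each must be blocked for d-separation to hold:
  1. G → H ← Q → K — H:collider[blocks]; Q:fork[blocks] ⇒ blocked
  2. G → H ← R ← K — H:collider[blocks]; R:chain[open] ⇒ blocked
  3. G → H ← W → X ← K — H:collider[blocks]; W:fork[blocks]; X:collider[open] ⇒ blocked
  4. G → R → H ← Q → K — R:chain[open]; H:collider[blocks]; Q:fork[blocks] ⇒ blocked
  5. G → R → H ← W → X ← K — R:chain[open]; H:collider[blocks]; W:fork[blocks]; X:collider[open] ⇒ blocked
  6. G → R ← K — R:collider[blocks] ⇒ blocked
Every path is blocked, so G and K are d-separated given {Q, W, X}.

Yes — G and K are d-separated given {Q, W, X}.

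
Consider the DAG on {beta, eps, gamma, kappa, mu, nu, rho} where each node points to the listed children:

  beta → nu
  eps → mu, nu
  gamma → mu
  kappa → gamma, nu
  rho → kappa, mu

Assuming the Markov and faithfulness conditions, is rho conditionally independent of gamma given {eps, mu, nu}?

4 paths connect rho and gamma; each must be blocked for d-separation to hold:
Path 1: rho → mu ← gamma
  mu is a collider and mu is conditioned on, which opens it — no node blocks this path, so it is active.
Path 2: rho → mu ← eps → nu ← kappa → gamma
  eps is a fork here and eps is conditioned on, so the path is blocked at eps.
Path 3: rho → kappa → nu ← eps → mu ← gamma
  eps is a fork here and eps is conditioned on, so the path is blocked at eps.
Path 4: rho → kappa → gamma
  kappa is a chain and kappa is not conditioned on — no node blocks this path, so it is active.
Since the path rho → mu ← gamma is active, rho and gamma are not d-separated given {eps, mu, nu}.

No — rho and gamma are not d-separated given {eps, mu, nu}.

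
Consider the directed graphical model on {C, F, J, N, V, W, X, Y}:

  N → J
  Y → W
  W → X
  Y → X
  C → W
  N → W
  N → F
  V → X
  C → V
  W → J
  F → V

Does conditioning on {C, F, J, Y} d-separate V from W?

Yes

We examine all 5 paths between V and W:
Path 1: V ← F ← N → J ← W
  F is a chain here and F is conditioned on, so the path is blocked at F.
Path 2: V ← F ← N → W
  F is a chain here and F is conditioned on, so the path is blocked at F.
Path 3: V ← C → W
  C is a fork here and C is conditioned on, so the path is blocked at C.
Path 4: V → X ← Y → W
  X is a collider here and neither X nor any of its descendants is conditioned on, so the collider stays closed — the path is blocked at X.
Path 5: V → X ← W
  X is a collider here and neither X nor any of its descendants is conditioned on, so the collider stays closed — the path is blocked at X.
All paths are blocked; V ⊥ W | {C, F, J, Y} holds.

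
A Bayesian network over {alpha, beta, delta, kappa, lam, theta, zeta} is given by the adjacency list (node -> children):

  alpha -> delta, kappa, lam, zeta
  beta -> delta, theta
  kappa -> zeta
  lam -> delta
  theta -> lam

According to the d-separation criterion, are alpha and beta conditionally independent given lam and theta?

4 paths connect alpha and beta; each must be blocked for d-separation to hold:
Path 1: alpha → lam ← theta ← beta
  theta is a chain here and theta is conditioned on, so the path is blocked at theta.
Path 2: alpha → lam → delta ← beta
  lam is a chain here and lam is conditioned on, so the path is blocked at lam.
Path 3: alpha → delta ← beta
  delta is a collider here and neither delta nor any of its descendants is conditioned on, so the collider stays closed — the path is blocked at delta.
Path 4: alpha → delta ← lam ← theta ← beta
  delta is a collider here and neither delta nor any of its descendants is conditioned on, so the collider stays closed — the path is blocked at delta.
Every path is blocked, so alpha and beta are d-separated given {lam, theta}.

Yes — alpha and beta are d-separated given {lam, theta}.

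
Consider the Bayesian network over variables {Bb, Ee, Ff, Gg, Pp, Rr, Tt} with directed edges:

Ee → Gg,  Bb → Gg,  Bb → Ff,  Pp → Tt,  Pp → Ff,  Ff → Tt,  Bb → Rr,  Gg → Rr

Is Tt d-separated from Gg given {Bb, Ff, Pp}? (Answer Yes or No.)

Yes — Tt and Gg are d-separated given {Bb, Ff, Pp}.

There are 4 undirected paths between Tt and Gg; checking each against the conditioning set {Bb, Ff, Pp}:
  1. Tt ← Pp → Ff ← Bb → Rr ← Gg — Pp:fork[blocks]; Ff:collider[open]; Bb:fork[blocks]; Rr:collider[blocks] ⇒ blocked
  2. Tt ← Pp → Ff ← Bb → Gg — Pp:fork[blocks]; Ff:collider[open]; Bb:fork[blocks] ⇒ blocked
  3. Tt ← Ff ← Bb → Rr ← Gg — Ff:chain[blocks]; Bb:fork[blocks]; Rr:collider[blocks] ⇒ blocked
  4. Tt ← Ff ← Bb → Gg — Ff:chain[blocks]; Bb:fork[blocks] ⇒ blocked
All paths are blocked; Tt ⊥ Gg | {Bb, Ff, Pp} holds.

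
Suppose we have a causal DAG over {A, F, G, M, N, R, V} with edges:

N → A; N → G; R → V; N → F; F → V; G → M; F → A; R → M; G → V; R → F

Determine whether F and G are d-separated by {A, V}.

No

There are 6 undirected paths between F and G; checking each against the conditioning set {A, V}:
Path 1: F → A ← N → G
  A is a collider and A is conditioned on, which opens it; N is a fork and N is not conditioned on — no node blocks this path, so it is active.
Path 2: F ← R → M ← G
  M is a collider here and neither M nor any of its descendants is conditioned on, so the collider stays closed — the path is blocked at M.
Path 3: F ← R → V ← G
  R is a fork and R is not conditioned on; V is a collider and V is conditioned on, which opens it — no node blocks this path, so it is active.
Path 4: F ← N → G
  N is a fork and N is not conditioned on — no node blocks this path, so it is active.
Path 5: F → V ← G
  V is a collider and V is conditioned on, which opens it — no node blocks this path, so it is active.
Path 6: F → V ← R → M ← G
  M is a collider here and neither M nor any of its descendants is conditioned on, so the collider stays closed — the path is blocked at M.
Because an active path exists, F and G are not d-separated.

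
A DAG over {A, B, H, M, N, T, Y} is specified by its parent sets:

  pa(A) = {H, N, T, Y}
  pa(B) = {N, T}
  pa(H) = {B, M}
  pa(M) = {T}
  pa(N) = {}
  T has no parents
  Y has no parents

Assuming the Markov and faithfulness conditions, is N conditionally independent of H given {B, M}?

Yes

6 paths connect N and H; each must be blocked for d-separation to hold:
  1. N → A ← H — A:collider[blocks] ⇒ blocked
  2. N → A ← T → M → H — A:collider[blocks]; T:fork[open]; M:chain[blocks] ⇒ blocked
  3. N → A ← T → B → H — A:collider[blocks]; T:fork[open]; B:chain[blocks] ⇒ blocked
  4. N → B → H — B:chain[blocks] ⇒ blocked
  5. N → B ← T → A ← H — B:collider[open]; T:fork[open]; A:collider[blocks] ⇒ blocked
  6. N → B ← T → M → H — B:collider[open]; T:fork[open]; M:chain[blocks] ⇒ blocked
Since every path is blocked, d-separation holds.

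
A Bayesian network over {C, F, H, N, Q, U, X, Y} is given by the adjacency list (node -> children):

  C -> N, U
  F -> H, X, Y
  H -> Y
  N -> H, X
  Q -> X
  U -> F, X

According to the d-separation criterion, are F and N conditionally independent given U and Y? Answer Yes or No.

No — F and N are not d-separated given {U, Y}.

There are 6 undirected paths between F and N; checking each against the conditioning set {U, Y}:
Path 1: F → X ← U ← C → N
  X is a collider here and neither X nor any of its descendants is conditioned on, so the collider stays closed — the path is blocked at X.
Path 2: F → X ← N
  X is a collider here and neither X nor any of its descendants is conditioned on, so the collider stays closed — the path is blocked at X.
Path 3: F ← U → X ← N
  U is a fork here and U is conditioned on, so the path is blocked at U.
Path 4: F ← U ← C → N
  U is a chain here and U is conditioned on, so the path is blocked at U.
Path 5: F → Y ← H ← N
  Y is a collider and Y is conditioned on, which opens it; H is a chain and H is not conditioned on — no node blocks this path, so it is active.
Path 6: F → H ← N
  H is a collider and its descendant Y is conditioned on, which opens it — no node blocks this path, so it is active.
At least one path is unblocked, so d-separation fails.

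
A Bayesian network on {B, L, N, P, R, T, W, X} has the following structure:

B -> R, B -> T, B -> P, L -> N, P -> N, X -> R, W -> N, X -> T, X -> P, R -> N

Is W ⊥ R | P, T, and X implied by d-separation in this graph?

5 paths connect W and R; each must be blocked for d-separation to hold:
Path 1: W → N ← R
  N is a collider here and neither N nor any of its descendants is conditioned on, so the collider stays closed — the path is blocked at N.
Path 2: W → N ← P ← B → R
  N is a collider here and neither N nor any of its descendants is conditioned on, so the collider stays closed — the path is blocked at N.
Path 3: W → N ← P ← B → T ← X → R
  N is a collider here and neither N nor any of its descendants is conditioned on, so the collider stays closed — the path is blocked at N.
Path 4: W → N ← P ← X → R
  N is a collider here and neither N nor any of its descendants is conditioned on, so the collider stays closed — the path is blocked at N.
Path 5: W → N ← P ← X → T ← B → R
  N is a collider here and neither N nor any of its descendants is conditioned on, so the collider stays closed — the path is blocked at N.
All paths are blocked; W ⊥ R | {P, T, X} holds.

Yes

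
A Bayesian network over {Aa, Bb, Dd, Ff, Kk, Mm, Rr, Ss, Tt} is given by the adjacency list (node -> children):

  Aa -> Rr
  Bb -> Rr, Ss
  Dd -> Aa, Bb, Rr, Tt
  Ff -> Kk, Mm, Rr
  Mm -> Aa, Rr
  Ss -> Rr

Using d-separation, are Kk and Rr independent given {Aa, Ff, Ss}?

6 paths connect Kk and Rr; each must be blocked for d-separation to hold:
  1. Kk ← Ff → Mm → Aa ← Dd → Bb → Ss → Rr — Ff:fork[blocks]; Mm:chain[open]; Aa:collider[open]; Dd:fork[open]; Bb:chain[open]; Ss:chain[blocks] ⇒ blocked
  2. Kk ← Ff → Mm → Aa ← Dd → Bb → Rr — Ff:fork[blocks]; Mm:chain[open]; Aa:collider[open]; Dd:fork[open]; Bb:chain[open] ⇒ blocked
  3. Kk ← Ff → Mm → Aa ← Dd → Rr — Ff:fork[blocks]; Mm:chain[open]; Aa:collider[open]; Dd:fork[open] ⇒ blocked
  4. Kk ← Ff → Mm → Aa → Rr — Ff:fork[blocks]; Mm:chain[open]; Aa:chain[blocks] ⇒ blocked
  5. Kk ← Ff → Mm → Rr — Ff:fork[blocks]; Mm:chain[open] ⇒ blocked
  6. Kk ← Ff → Rr — Ff:fork[blocks] ⇒ blocked
Since every path is blocked, d-separation holds.

Yes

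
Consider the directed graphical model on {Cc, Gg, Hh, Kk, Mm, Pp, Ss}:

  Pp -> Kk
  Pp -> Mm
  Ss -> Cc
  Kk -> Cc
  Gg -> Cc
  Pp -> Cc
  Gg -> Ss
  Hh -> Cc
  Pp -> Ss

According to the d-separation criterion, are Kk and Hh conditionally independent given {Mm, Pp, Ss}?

We examine all 4 paths between Kk and Hh:
Path 1: Kk ← Pp → Ss ← Gg → Cc ← Hh
  Pp is a fork here and Pp is conditioned on, so the path is blocked at Pp.
Path 2: Kk ← Pp → Ss → Cc ← Hh
  Pp is a fork here and Pp is conditioned on, so the path is blocked at Pp.
Path 3: Kk ← Pp → Cc ← Hh
  Pp is a fork here and Pp is conditioned on, so the path is blocked at Pp.
Path 4: Kk → Cc ← Hh
  Cc is a collider here and neither Cc nor any of its descendants is conditioned on, so the collider stays closed — the path is blocked at Cc.
Every path is blocked, so Kk and Hh are d-separated given {Mm, Pp, Ss}.

Yes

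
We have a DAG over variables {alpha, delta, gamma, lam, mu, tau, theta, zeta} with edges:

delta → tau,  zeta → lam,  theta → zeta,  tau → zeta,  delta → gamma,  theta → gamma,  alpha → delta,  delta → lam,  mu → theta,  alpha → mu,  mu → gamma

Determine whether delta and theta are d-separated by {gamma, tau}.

No — delta and theta are not d-separated given {gamma, tau}.

We examine all 6 paths between delta and theta:
Path 1: delta → lam ← zeta ← theta
  lam is a collider here and neither lam nor any of its descendants is conditioned on, so the collider stays closed — the path is blocked at lam.
Path 2: delta → gamma ← mu → theta
  gamma is a collider and gamma is conditioned on, which opens it; mu is a fork and mu is not conditioned on — no node blocks this path, so it is active.
Path 3: delta → gamma ← theta
  gamma is a collider and gamma is conditioned on, which opens it — no node blocks this path, so it is active.
Path 4: delta ← alpha → mu → gamma ← theta
  alpha is a fork and alpha is not conditioned on; mu is a chain and mu is not conditioned on; gamma is a collider and gamma is conditioned on, which opens it — no node blocks this path, so it is active.
Path 5: delta ← alpha → mu → theta
  alpha is a fork and alpha is not conditioned on; mu is a chain and mu is not conditioned on — no node blocks this path, so it is active.
Path 6: delta → tau → zeta ← theta
  tau is a chain here and tau is conditioned on, so the path is blocked at tau.
Since the path delta → gamma ← mu → theta is active, delta and theta are not d-separated given {gamma, tau}.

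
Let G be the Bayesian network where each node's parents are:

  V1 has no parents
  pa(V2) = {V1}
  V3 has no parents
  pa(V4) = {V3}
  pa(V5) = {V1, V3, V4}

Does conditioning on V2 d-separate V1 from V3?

Yes

Enumerating the 2 paths from V1 to V3 and testing each for blocking by {V2}:
  1. V1 → V5 ← V3 — V5:collider[blocks] ⇒ blocked
  2. V1 → V5 ← V4 ← V3 — V5:collider[blocks]; V4:chain[open] ⇒ blocked
All paths are blocked; V1 ⊥ V3 | {V2} holds.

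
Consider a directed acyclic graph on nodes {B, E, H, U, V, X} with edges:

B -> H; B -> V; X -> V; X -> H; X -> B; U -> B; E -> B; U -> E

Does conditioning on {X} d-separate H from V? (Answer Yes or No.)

4 paths connect H and V; each must be blocked for d-separation to hold:
Path 1: H ← B ← X → V
  X is a fork here and X is conditioned on, so the path is blocked at X.
Path 2: H ← B → V
  B is a fork and B is not conditioned on — no node blocks this path, so it is active.
Path 3: H ← X → B → V
  X is a fork here and X is conditioned on, so the path is blocked at X.
Path 4: H ← X → V
  X is a fork here and X is conditioned on, so the path is blocked at X.
Since the path H ← B → V is active, H and V are not d-separated given {X}.

No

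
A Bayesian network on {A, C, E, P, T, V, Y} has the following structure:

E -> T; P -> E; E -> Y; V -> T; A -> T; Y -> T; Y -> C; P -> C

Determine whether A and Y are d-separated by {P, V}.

Yes

There are 3 undirected paths between A and Y; checking each against the conditioning set {P, V}:
Path 1: A → T ← Y
  T is a collider here and neither T nor any of its descendants is conditioned on, so the collider stays closed — the path is blocked at T.
Path 2: A → T ← E ← P → C ← Y
  T is a collider here and neither T nor any of its descendants is conditioned on, so the collider stays closed — the path is blocked at T.
Path 3: A → T ← E → Y
  T is a collider here and neither T nor any of its descendants is conditioned on, so the collider stays closed — the path is blocked at T.
Every path is blocked, so A and Y are d-separated given {P, V}.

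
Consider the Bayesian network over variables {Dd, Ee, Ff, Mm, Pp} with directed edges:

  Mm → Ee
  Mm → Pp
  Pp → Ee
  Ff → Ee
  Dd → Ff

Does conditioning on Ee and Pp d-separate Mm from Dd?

2 paths connect Mm and Dd; each must be blocked for d-separation to hold:
Path 1: Mm → Pp → Ee ← Ff ← Dd
  Pp is a chain here and Pp is conditioned on, so the path is blocked at Pp.
Path 2: Mm → Ee ← Ff ← Dd
  Ee is a collider and Ee is conditioned on, which opens it; Ff is a chain and Ff is not conditioned on — no node blocks this path, so it is active.
Since the path Mm → Ee ← Ff ← Dd is active, Mm and Dd are not d-separated given {Ee, Pp}.

No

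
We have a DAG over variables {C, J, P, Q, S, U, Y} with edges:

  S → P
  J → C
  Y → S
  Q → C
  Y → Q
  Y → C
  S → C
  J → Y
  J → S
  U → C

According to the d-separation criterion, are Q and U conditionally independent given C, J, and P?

No — Q and U are not d-separated given {C, J, P}.

We examine all 6 paths between Q and U:
Path 1: Q ← Y ← J → C ← U
  J is a fork here and J is conditioned on, so the path is blocked at J.
Path 2: Q ← Y ← J → S → C ← U
  J is a fork here and J is conditioned on, so the path is blocked at J.
Path 3: Q ← Y → C ← U
  Y is a fork and Y is not conditioned on; C is a collider and C is conditioned on, which opens it — no node blocks this path, so it is active.
Path 4: Q ← Y → S ← J → C ← U
  J is a fork here and J is conditioned on, so the path is blocked at J.
Path 5: Q ← Y → S → C ← U
  Y is a fork and Y is not conditioned on; S is a chain and S is not conditioned on; C is a collider and C is conditioned on, which opens it — no node blocks this path, so it is active.
Path 6: Q → C ← U
  C is a collider and C is conditioned on, which opens it — no node blocks this path, so it is active.
At least one path is unblocked, so d-separation fails.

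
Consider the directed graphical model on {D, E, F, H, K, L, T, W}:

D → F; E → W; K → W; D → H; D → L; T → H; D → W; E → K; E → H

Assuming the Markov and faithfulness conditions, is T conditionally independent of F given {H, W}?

There are 3 undirected paths between T and F; checking each against the conditioning set {H, W}:
Path 1: T → H ← E → K → W ← D → F
  H is a collider and H is conditioned on, which opens it; E is a fork and E is not conditioned on; K is a chain and K is not conditioned on; W is a collider and W is conditioned on, which opens it; D is a fork and D is not conditioned on — no node blocks this path, so it is active.
Path 2: T → H ← E → W ← D → F
  H is a collider and H is conditioned on, which opens it; E is a fork and E is not conditioned on; W is a collider and W is conditioned on, which opens it; D is a fork and D is not conditioned on — no node blocks this path, so it is active.
Path 3: T → H ← D → F
  H is a collider and H is conditioned on, which opens it; D is a fork and D is not conditioned on — no node blocks this path, so it is active.
Since the path T → H ← E → K → W ← D → F is active, T and F are not d-separated given {H, W}.

No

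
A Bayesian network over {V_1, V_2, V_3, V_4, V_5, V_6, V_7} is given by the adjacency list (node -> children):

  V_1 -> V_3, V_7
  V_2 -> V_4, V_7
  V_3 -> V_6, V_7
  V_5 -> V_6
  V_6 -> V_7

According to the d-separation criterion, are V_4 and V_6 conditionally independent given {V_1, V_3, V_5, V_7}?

No

There are 3 undirected paths between V_4 and V_6; checking each against the conditioning set {V_1, V_3, V_5, V_7}:
Path 1: V_4 ← V_2 → V_7 ← V_3 → V_6
  V_3 is a fork here and V_3 is conditioned on, so the path is blocked at V_3.
Path 2: V_4 ← V_2 → V_7 ← V_1 → V_3 → V_6
  V_1 is a fork here and V_1 is conditioned on, so the path is blocked at V_1.
Path 3: V_4 ← V_2 → V_7 ← V_6
  V_2 is a fork and V_2 is not conditioned on; V_7 is a collider and V_7 is conditioned on, which opens it — no node blocks this path, so it is active.
Because an active path exists, V_4 and V_6 are not d-separated.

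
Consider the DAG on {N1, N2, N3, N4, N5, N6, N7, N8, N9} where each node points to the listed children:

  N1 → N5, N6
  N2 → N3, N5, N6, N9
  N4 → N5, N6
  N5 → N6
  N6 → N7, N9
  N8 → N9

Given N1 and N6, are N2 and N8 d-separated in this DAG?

Yes

There are 5 undirected paths between N2 and N8; checking each against the conditioning set {N1, N6}:
  1. N2 → N5 → N6 → N9 ← N8 — N5:chain[open]; N6:chain[blocks]; N9:collider[blocks] ⇒ blocked
  2. N2 → N5 ← N1 → N6 → N9 ← N8 — N5:collider[open]; N1:fork[blocks]; N6:chain[blocks]; N9:collider[blocks] ⇒ blocked
  3. N2 → N5 ← N4 → N6 → N9 ← N8 — N5:collider[open]; N4:fork[open]; N6:chain[blocks]; N9:collider[blocks] ⇒ blocked
  4. N2 → N6 → N9 ← N8 — N6:chain[blocks]; N9:collider[blocks] ⇒ blocked
  5. N2 → N9 ← N8 — N9:collider[blocks] ⇒ blocked
Every path is blocked, so N2 and N8 are d-separated given {N1, N6}.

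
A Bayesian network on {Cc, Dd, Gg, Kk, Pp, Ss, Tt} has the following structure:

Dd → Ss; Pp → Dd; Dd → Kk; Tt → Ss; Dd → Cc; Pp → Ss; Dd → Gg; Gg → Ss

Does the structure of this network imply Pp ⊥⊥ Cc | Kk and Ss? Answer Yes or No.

No

3 paths connect Pp and Cc; each must be blocked for d-separation to hold:
Path 1: Pp → Dd → Cc
  Dd is a chain and Dd is not conditioned on — no node blocks this path, so it is active.
Path 2: Pp → Ss ← Dd → Cc
  Ss is a collider and Ss is conditioned on, which opens it; Dd is a fork and Dd is not conditioned on — no node blocks this path, so it is active.
Path 3: Pp → Ss ← Gg ← Dd → Cc
  Ss is a collider and Ss is conditioned on, which opens it; Gg is a chain and Gg is not conditioned on; Dd is a fork and Dd is not conditioned on — no node blocks this path, so it is active.
At least one path is unblocked, so d-separation fails.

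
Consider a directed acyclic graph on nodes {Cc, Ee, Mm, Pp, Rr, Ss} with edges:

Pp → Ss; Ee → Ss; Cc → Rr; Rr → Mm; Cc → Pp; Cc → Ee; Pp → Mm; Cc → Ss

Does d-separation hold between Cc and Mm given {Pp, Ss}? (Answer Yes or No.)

No — Cc and Mm are not d-separated given {Pp, Ss}.

4 paths connect Cc and Mm; each must be blocked for d-separation to hold:
Path 1: Cc → Pp → Mm
  Pp is a chain here and Pp is conditioned on, so the path is blocked at Pp.
Path 2: Cc → Ee → Ss ← Pp → Mm
  Pp is a fork here and Pp is conditioned on, so the path is blocked at Pp.
Path 3: Cc → Ss ← Pp → Mm
  Pp is a fork here and Pp is conditioned on, so the path is blocked at Pp.
Path 4: Cc → Rr → Mm
  Rr is a chain and Rr is not conditioned on — no node blocks this path, so it is active.
Since the path Cc → Rr → Mm is active, Cc and Mm are not d-separated given {Pp, Ss}.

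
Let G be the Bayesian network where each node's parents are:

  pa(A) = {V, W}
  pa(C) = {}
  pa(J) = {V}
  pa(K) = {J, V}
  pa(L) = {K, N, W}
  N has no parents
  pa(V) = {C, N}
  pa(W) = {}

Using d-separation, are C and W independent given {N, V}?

Yes

4 paths connect C and W; each must be blocked for d-separation to hold:
Path 1: C → V ← N → L ← W
  N is a fork here and N is conditioned on, so the path is blocked at N.
Path 2: C → V → J → K → L ← W
  V is a chain here and V is conditioned on, so the path is blocked at V.
Path 3: C → V → A ← W
  V is a chain here and V is conditioned on, so the path is blocked at V.
Path 4: C → V → K → L ← W
  V is a chain here and V is conditioned on, so the path is blocked at V.
Every path is blocked, so C and W are d-separated given {N, V}.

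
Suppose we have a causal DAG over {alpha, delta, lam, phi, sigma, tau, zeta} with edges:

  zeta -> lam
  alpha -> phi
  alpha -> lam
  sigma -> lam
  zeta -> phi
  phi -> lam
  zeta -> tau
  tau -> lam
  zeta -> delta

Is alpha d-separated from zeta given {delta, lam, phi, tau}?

Enumerating the 6 paths from alpha to zeta and testing each for blocking by {delta, lam, phi, tau}:
Path 1: alpha → lam ← zeta
  lam is a collider and lam is conditioned on, which opens it — no node blocks this path, so it is active.
Path 2: alpha → lam ← phi ← zeta
  phi is a chain here and phi is conditioned on, so the path is blocked at phi.
Path 3: alpha → lam ← tau ← zeta
  tau is a chain here and tau is conditioned on, so the path is blocked at tau.
Path 4: alpha → phi → lam ← zeta
  phi is a chain here and phi is conditioned on, so the path is blocked at phi.
Path 5: alpha → phi → lam ← tau ← zeta
  phi is a chain here and phi is conditioned on, so the path is blocked at phi.
Path 6: alpha → phi ← zeta
  phi is a collider and phi is conditioned on, which opens it — no node blocks this path, so it is active.
At least one path is unblocked, so d-separation fails.

No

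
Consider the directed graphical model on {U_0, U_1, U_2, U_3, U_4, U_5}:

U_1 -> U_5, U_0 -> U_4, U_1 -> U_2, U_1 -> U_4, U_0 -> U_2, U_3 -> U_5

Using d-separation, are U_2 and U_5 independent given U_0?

No

There are 2 undirected paths between U_2 and U_5; checking each against the conditioning set {U_0}:
Path 1: U_2 ← U_0 → U_4 ← U_1 → U_5
  U_0 is a fork here and U_0 is conditioned on, so the path is blocked at U_0.
Path 2: U_2 ← U_1 → U_5
  U_1 is a fork and U_1 is not conditioned on — no node blocks this path, so it is active.
At least one path is unblocked, so d-separation fails.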